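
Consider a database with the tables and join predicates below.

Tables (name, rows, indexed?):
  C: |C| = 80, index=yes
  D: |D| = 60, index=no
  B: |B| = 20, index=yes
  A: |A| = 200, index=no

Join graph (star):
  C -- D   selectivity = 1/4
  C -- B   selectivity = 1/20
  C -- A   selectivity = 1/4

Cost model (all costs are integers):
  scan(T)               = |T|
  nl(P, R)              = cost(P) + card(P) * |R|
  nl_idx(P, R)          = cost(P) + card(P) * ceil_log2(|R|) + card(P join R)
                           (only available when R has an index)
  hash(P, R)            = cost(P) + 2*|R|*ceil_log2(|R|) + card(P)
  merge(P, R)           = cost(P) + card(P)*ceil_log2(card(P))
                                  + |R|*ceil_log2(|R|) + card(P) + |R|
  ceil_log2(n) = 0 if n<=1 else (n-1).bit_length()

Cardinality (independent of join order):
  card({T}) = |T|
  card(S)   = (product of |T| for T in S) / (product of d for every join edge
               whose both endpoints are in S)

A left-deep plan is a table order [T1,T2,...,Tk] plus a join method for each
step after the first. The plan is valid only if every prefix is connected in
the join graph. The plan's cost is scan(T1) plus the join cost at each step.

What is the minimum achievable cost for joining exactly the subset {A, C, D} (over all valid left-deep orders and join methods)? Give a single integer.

Selinger DP over subsets of {A,C,D}:
  {C}: scan cost=80, card=80
  {D}: scan cost=60, card=60
  {A}: scan cost=200, card=200
  {CD}: card=1200; try (D,hash)→880, (C,merge)→1120, (D,merge)→1140, (C,hash)→1240, (C,nl_idx)→1680, (C,nl)→4860 …(+1); best=880 via (D,hash)
  {AC}: card=4000; try (C,hash)→1520, (A,merge)→2520, (C,merge)→2640, (A,hash)→3360, (C,nl_idx)→5600, (A,nl)→16080 …(+1); best=1520 via (C,hash)
  {ACD}: card=60000; try (A,hash)→5280, (D,hash)→6240, (A,merge)→17080, (D,merge)→53940, (A,nl)→240880, (D,nl)→241520; best=5280 via (A,hash)

5280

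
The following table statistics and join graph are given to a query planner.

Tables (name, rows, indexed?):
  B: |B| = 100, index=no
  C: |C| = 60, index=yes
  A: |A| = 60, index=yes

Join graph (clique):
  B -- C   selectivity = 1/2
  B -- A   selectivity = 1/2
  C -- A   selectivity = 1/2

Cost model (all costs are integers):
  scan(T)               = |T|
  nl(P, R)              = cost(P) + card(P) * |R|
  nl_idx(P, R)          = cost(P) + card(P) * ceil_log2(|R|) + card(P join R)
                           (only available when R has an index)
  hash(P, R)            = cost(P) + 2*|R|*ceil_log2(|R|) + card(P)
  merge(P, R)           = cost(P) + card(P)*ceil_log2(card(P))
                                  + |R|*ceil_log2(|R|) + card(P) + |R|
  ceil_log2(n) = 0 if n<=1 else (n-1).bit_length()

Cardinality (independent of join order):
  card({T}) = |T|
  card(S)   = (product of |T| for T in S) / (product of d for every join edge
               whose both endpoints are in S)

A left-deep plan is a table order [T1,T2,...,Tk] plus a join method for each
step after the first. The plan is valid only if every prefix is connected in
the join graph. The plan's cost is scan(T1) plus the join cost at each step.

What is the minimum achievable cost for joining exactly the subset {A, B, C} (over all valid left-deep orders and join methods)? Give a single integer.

4040

Selinger DP over subsets of {A,B,C}:
  {B}: scan cost=100, card=100
  {C}: scan cost=60, card=60
  {A}: scan cost=60, card=60
  {BC}: card=3000; try (C,hash)→920, (B,merge)→1280, (C,merge)→1320, (B,hash)→1520, (C,nl_idx)→3700, (B,nl)→6060 …(+1); best=920 via (C,hash)
  {AB}: card=3000; try (A,hash)→920, (B,merge)→1280, (A,merge)→1320, (B,hash)→1520, (A,nl_idx)→3700, (B,nl)→6060 …(+1); best=920 via (A,hash)
  {AC}: card=1800; try (C,hash)→840, (A,hash)→840, (C,merge)→900, (A,merge)→900, (C,nl_idx)→2220, (A,nl_idx)→2220 …(+2); best=840 via (C,hash)
  {ABC}: card=45000; try (B,hash)→4040, (C,hash)→4640, (A,hash)→4640, (B,merge)→23240, (C,merge)→40340, (A,merge)→40340 …(+5); best=4040 via (B,hash)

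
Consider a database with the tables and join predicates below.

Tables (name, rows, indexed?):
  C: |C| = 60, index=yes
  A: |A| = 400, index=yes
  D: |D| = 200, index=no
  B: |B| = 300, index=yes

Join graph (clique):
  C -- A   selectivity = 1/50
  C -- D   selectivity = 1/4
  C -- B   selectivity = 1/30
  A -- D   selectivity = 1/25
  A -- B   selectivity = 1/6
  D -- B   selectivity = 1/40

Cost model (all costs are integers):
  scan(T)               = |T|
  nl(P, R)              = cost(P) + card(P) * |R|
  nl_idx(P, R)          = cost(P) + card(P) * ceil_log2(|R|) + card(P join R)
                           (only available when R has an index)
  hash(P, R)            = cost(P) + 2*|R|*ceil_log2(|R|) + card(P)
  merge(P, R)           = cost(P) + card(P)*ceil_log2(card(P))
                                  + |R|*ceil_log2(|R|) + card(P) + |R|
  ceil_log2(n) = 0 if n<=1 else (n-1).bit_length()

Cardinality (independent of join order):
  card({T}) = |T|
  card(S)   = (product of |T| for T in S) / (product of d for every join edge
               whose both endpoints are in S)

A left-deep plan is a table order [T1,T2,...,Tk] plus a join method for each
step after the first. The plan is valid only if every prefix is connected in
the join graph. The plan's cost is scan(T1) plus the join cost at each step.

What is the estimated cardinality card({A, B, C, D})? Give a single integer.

40

Tables in S: A(400), B(300), C(60), D(200)
Edges inside S: C-A(d=50), C-D(d=4), C-B(d=30), A-D(d=25), A-B(d=6), D-B(d=40)
numerator = 400 * 300 * 60 * 200 = 1440000000
denominator = 50 * 4 * 30 * 25 * 6 * 40 = 36000000
card(S) = 1440000000 / 36000000 = 40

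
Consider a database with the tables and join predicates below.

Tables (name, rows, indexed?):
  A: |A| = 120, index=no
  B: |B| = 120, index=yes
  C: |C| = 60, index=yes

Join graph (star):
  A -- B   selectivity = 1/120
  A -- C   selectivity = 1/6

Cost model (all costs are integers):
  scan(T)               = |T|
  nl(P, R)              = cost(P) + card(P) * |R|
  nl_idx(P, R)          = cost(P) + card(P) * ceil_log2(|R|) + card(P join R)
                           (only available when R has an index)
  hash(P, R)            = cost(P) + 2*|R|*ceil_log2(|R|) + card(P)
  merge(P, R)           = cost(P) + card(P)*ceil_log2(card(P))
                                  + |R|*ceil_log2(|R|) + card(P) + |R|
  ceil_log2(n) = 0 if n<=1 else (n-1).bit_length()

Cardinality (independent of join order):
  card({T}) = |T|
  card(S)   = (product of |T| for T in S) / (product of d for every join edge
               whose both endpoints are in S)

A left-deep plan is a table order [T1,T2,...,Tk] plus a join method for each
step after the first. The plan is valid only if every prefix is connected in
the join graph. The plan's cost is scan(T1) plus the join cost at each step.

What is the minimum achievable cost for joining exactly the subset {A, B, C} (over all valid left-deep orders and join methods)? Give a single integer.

1920

Selinger DP over subsets of {A,B,C}:
  {A}: scan cost=120, card=120
  {B}: scan cost=120, card=120
  {C}: scan cost=60, card=60
  {AB}: card=120; try (B,nl_idx)→1080, (B,hash)→1920, (A,hash)→1920, (B,merge)→2040, (A,merge)→2040, (B,nl)→14520 …(+1); best=1080 via (B,nl_idx)
  {AC}: card=1200; try (C,hash)→960, (A,merge)→1440, (C,merge)→1500, (A,hash)→1800, (C,nl_idx)→2040, (A,nl)→7260 …(+1); best=960 via (C,hash)
  {ABC}: card=1200; try (C,hash)→1920, (C,merge)→2460, (C,nl_idx)→3000, (B,hash)→3840, (C,nl)→8280, (B,nl_idx)→10560 …(+2); best=1920 via (C,hash)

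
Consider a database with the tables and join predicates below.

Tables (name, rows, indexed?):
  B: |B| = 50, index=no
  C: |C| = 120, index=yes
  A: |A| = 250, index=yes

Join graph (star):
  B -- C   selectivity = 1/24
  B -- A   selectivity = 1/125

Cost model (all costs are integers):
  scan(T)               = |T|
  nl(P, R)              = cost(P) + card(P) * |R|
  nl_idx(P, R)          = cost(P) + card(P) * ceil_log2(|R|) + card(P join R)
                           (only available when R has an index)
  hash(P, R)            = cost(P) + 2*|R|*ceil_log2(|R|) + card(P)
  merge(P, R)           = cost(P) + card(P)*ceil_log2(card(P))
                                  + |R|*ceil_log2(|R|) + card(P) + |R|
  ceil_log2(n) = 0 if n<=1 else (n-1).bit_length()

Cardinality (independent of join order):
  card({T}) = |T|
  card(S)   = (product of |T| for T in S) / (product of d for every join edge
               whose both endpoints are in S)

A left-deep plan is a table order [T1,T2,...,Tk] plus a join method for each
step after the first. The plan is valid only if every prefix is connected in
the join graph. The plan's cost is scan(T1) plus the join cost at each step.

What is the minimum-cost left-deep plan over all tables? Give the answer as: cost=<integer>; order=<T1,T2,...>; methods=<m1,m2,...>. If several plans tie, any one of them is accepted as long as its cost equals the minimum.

cost=1750; order=B,A,C; methods=nl_idx,nl_idx

Selinger DP (subsets sized 1..n):
  {B}: scan cost=50, card=50
  {C}: scan cost=120, card=120
  {A}: scan cost=250, card=250
  {BC}: card=250; try (C,nl_idx)→650, (B,hash)→840, (C,merge)→1360, (B,merge)→1430, (C,hash)→1780, (C,nl)→6050 …(+1); best=650 via (C,nl_idx)
  {AB}: card=100; try (A,nl_idx)→550, (B,hash)→1100, (A,merge)→2650, (B,merge)→2850, (A,hash)→4100, (A,nl)→12550 …(+1); best=550 via (A,nl_idx)
  {ABC}: card=500; try (C,nl_idx)→1750, (C,merge)→2310, (C,hash)→2330, (A,nl_idx)→3150, (A,hash)→4900, (A,merge)→5150 …(+2); best=1750 via (C,nl_idx)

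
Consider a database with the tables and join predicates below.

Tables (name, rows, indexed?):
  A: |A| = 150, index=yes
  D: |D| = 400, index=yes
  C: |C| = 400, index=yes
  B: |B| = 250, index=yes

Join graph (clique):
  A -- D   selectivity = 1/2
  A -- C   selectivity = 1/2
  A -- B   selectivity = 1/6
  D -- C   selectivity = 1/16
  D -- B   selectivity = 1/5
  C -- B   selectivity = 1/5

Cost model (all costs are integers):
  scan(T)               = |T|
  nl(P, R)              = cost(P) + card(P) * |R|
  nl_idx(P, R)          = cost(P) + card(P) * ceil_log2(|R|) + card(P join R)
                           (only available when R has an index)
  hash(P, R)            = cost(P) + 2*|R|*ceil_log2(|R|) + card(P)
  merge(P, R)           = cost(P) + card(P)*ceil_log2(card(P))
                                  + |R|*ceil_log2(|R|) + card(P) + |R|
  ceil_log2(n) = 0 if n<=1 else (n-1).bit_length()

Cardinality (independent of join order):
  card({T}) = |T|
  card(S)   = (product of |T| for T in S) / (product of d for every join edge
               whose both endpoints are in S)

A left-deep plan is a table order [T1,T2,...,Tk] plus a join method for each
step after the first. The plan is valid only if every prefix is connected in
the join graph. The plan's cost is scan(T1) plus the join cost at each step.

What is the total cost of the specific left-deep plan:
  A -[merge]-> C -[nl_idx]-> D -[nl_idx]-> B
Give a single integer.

step 1: scan A: cost=150, card=150
step 2: join C via merge
    card(P join C) = 150*400/(2) = 30000
    cost = 150 + 150*8 + 400*9 + 150 + 400 = 5500
step 3: join D via nl_idx
    card(P join D) = 30000*400/(2*16) = 375000
    cost = 5500 + 30000*9 + 375000 = 650500
step 4: join B via nl_idx
    card(P join B) = 375000*250/(6*5*5) = 625000
    cost = 650500 + 375000*8 + 625000 = 4275500

4275500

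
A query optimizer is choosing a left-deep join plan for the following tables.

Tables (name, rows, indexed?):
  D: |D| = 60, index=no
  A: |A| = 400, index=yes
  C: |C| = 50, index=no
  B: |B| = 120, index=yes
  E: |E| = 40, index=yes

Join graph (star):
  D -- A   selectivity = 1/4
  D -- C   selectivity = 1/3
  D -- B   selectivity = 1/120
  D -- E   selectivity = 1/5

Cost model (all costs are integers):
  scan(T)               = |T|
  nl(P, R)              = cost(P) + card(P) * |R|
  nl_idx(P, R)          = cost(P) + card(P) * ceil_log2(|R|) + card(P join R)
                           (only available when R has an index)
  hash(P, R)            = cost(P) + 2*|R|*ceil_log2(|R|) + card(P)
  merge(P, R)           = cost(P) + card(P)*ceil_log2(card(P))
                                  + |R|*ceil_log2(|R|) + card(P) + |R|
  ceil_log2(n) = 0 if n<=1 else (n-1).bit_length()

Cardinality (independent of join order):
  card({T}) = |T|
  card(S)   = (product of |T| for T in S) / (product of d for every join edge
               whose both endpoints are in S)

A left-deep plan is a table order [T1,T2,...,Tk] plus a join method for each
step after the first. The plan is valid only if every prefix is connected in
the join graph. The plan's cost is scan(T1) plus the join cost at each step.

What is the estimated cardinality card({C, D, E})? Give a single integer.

Tables in S: C(50), D(60), E(40)
Edges inside S: D-C(d=3), D-E(d=5)
numerator = 50 * 60 * 40 = 120000
denominator = 3 * 5 = 15
card(S) = 120000 / 15 = 8000

8000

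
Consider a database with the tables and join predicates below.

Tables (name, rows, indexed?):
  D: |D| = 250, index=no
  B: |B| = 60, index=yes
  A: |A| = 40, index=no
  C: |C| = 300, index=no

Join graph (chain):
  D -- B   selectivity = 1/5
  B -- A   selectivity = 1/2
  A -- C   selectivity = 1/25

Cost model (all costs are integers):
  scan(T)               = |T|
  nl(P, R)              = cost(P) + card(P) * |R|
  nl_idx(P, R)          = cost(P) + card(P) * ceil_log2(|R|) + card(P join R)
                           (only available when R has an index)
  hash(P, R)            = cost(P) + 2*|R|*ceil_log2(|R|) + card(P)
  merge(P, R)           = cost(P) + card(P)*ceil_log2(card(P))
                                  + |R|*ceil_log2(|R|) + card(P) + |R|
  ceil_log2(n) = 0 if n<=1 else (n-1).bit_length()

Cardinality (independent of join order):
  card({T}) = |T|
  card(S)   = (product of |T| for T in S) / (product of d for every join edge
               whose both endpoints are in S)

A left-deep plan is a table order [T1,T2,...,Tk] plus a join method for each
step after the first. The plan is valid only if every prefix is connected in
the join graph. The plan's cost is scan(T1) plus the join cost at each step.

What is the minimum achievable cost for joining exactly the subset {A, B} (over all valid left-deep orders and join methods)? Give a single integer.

600

Selinger DP over subsets of {A,B}:
  {B}: scan cost=60, card=60
  {A}: scan cost=40, card=40
  {AB}: card=1200; try (A,hash)→600, (B,merge)→740, (A,merge)→760, (B,hash)→800, (B,nl_idx)→1480, (B,nl)→2440 …(+1); best=600 via (A,hash)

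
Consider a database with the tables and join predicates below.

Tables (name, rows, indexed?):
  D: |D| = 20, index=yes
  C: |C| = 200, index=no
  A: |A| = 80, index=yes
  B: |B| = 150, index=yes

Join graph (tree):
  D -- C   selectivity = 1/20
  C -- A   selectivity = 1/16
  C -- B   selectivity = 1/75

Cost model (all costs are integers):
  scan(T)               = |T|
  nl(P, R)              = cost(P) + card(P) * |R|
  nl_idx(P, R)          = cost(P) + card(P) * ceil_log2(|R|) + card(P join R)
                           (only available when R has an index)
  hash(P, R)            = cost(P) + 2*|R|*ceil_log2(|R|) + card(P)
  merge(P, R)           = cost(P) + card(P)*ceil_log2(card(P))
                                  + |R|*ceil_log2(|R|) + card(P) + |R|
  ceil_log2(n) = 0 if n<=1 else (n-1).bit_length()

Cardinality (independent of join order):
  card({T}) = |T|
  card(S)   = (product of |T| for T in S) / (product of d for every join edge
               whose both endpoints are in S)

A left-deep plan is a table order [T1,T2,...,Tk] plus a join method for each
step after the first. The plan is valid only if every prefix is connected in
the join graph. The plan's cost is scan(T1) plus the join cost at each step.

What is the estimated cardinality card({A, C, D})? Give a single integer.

1000

Tables in S: A(80), C(200), D(20)
Edges inside S: D-C(d=20), C-A(d=16)
numerator = 80 * 200 * 20 = 320000
denominator = 20 * 16 = 320
card(S) = 320000 / 320 = 1000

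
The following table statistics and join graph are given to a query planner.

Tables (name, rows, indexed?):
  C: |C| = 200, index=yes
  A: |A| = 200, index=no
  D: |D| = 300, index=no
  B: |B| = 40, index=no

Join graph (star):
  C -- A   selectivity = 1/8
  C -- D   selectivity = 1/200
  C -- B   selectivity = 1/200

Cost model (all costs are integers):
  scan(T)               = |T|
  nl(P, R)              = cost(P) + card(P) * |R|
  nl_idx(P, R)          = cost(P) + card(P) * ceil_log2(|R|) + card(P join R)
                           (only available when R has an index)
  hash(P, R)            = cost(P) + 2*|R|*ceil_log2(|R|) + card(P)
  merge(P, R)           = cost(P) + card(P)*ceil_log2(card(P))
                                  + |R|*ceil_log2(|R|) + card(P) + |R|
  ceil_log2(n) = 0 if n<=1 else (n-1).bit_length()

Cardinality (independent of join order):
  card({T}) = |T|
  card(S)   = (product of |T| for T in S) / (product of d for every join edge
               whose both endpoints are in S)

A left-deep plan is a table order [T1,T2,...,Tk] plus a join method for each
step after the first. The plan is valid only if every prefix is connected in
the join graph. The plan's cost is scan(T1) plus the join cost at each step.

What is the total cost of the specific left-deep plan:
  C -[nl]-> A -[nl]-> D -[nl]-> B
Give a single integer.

1840200

step 1: scan C: cost=200, card=200
step 2: join A via nl
    card(P join A) = 200*200/(8) = 5000
    cost = 200 + 200*200 = 40200
step 3: join D via nl
    card(P join D) = 5000*300/(200) = 7500
    cost = 40200 + 5000*300 = 1540200
step 4: join B via nl
    card(P join B) = 7500*40/(200) = 1500
    cost = 1540200 + 7500*40 = 1840200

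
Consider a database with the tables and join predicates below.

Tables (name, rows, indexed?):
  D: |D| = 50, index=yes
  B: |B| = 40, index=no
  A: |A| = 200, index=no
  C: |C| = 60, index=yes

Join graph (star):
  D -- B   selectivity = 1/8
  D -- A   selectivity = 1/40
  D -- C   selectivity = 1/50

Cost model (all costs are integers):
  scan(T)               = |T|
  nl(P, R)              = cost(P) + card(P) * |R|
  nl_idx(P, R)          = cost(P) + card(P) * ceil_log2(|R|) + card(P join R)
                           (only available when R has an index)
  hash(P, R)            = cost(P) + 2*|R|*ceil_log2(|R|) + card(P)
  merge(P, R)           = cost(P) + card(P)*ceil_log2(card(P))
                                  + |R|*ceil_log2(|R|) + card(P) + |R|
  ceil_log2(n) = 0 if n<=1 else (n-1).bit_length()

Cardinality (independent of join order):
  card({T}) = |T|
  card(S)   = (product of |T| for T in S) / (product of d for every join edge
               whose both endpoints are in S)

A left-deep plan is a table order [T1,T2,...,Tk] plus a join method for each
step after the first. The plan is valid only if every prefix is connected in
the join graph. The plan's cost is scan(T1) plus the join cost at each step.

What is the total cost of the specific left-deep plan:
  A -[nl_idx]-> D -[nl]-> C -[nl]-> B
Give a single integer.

step 1: scan A: cost=200, card=200
step 2: join D via nl_idx
    card(P join D) = 200*50/(40) = 250
    cost = 200 + 200*6 + 250 = 1650
step 3: join C via nl
    card(P join C) = 250*60/(50) = 300
    cost = 1650 + 250*60 = 16650
step 4: join B via nl
    card(P join B) = 300*40/(8) = 1500
    cost = 16650 + 300*40 = 28650

28650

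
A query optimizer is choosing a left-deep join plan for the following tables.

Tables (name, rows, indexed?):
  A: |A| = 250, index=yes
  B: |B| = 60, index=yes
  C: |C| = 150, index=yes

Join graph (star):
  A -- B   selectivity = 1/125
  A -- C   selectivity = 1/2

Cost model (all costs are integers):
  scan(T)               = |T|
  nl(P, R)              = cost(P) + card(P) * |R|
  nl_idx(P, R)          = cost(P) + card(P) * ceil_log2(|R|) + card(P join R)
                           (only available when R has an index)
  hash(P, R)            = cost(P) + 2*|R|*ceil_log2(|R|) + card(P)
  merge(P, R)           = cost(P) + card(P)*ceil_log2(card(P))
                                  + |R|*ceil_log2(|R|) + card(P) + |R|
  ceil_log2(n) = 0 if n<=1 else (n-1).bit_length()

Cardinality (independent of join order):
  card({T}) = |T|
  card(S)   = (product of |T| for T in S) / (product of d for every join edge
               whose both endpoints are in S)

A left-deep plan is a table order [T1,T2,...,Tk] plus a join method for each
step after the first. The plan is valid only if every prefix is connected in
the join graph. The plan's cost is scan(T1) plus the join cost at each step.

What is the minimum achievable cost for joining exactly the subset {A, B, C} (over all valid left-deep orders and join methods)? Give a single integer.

2970

Selinger DP over subsets of {A,B,C}:
  {A}: scan cost=250, card=250
  {B}: scan cost=60, card=60
  {C}: scan cost=150, card=150
  {AB}: card=120; try (A,nl_idx)→660, (B,hash)→1220, (B,nl_idx)→1870, (A,merge)→2730, (B,merge)→2920, (A,hash)→4120 …(+2); best=660 via (A,nl_idx)
  {AC}: card=18750; try (C,hash)→2900, (A,merge)→3750, (C,merge)→3850, (A,hash)→4300, (A,nl_idx)→20100, (C,nl_idx)→21000 …(+2); best=2900 via (C,hash)
  {ABC}: card=9000; try (C,merge)→2970, (C,hash)→3180, (C,nl_idx)→10620, (C,nl)→18660, (B,hash)→22370, (B,nl_idx)→124400 …(+2); best=2970 via (C,merge)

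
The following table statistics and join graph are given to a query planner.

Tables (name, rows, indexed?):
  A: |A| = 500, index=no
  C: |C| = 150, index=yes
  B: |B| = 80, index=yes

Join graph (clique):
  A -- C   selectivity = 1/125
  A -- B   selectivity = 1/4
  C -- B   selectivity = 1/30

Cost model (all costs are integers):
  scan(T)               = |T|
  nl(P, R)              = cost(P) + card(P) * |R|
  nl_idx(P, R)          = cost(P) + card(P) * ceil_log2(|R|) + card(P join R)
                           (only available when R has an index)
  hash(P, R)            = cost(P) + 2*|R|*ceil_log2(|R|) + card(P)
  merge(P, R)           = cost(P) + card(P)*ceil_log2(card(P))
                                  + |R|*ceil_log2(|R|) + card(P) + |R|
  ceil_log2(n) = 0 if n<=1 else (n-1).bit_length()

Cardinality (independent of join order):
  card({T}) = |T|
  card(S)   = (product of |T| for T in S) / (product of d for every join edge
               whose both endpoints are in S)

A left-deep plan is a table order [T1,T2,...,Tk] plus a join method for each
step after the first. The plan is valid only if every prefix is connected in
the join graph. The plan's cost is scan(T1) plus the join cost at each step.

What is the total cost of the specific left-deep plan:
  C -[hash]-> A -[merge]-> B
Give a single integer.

step 1: scan C: cost=150, card=150
step 2: join A via hash
    card(P join A) = 150*500/(125) = 600
    cost = 150 + 2*500*9 + 150 = 9300
step 3: join B via merge
    card(P join B) = 600*80/(4*30) = 400
    cost = 9300 + 600*10 + 80*7 + 600 + 80 = 16540

16540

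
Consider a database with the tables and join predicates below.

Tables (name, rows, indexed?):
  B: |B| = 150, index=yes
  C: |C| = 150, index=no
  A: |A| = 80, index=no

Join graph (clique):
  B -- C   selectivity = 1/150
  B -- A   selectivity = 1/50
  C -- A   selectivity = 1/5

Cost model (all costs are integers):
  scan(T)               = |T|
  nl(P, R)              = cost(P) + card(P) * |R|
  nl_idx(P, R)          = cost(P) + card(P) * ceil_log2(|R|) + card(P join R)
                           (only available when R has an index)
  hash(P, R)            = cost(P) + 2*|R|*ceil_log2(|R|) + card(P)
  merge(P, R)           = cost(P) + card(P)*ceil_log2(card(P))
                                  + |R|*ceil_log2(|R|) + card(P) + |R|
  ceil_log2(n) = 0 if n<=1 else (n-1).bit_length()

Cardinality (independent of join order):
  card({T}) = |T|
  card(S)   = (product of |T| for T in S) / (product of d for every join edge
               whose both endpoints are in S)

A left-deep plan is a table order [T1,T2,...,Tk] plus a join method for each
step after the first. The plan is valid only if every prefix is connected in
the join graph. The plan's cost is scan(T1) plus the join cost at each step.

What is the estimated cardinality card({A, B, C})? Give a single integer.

Tables in S: A(80), B(150), C(150)
Edges inside S: B-C(d=150), B-A(d=50), C-A(d=5)
numerator = 80 * 150 * 150 = 1800000
denominator = 150 * 50 * 5 = 37500
card(S) = 1800000 / 37500 = 48

48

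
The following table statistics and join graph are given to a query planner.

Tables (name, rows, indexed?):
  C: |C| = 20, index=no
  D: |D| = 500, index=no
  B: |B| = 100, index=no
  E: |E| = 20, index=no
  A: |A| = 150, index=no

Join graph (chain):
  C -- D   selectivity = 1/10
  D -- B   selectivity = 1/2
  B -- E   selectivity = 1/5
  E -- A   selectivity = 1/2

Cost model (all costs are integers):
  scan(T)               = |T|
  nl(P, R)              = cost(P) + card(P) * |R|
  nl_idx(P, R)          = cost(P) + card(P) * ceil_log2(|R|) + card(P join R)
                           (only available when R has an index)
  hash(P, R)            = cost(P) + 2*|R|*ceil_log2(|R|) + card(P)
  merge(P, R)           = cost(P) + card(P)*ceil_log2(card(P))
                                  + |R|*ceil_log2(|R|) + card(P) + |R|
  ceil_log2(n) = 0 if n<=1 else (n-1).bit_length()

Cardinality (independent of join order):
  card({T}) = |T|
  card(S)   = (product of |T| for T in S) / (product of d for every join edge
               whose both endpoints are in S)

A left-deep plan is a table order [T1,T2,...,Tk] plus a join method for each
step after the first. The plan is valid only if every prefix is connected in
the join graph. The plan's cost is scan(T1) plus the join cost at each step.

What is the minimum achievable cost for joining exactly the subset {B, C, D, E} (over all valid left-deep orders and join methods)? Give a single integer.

53800

Selinger DP over subsets of {B,C,D,E}:
  {C}: scan cost=20, card=20
  {D}: scan cost=500, card=500
  {B}: scan cost=100, card=100
  {E}: scan cost=20, card=20
  {CD}: card=1000; try (C,hash)→1200, (D,merge)→5140, (C,merge)→5620, (D,hash)→9040, (D,nl)→10020, (C,nl)→10500; best=1200 via (C,hash)
  {BD}: card=25000; try (B,hash)→2400, (D,merge)→5900, (B,merge)→6300, (D,hash)→9200, (D,nl)→50100, (B,nl)→50500; best=2400 via (B,hash)
  {BE}: card=400; try (E,hash)→400, (B,merge)→940, (E,merge)→1020, (B,hash)→1440, (B,nl)→2020, (E,nl)→2100; best=400 via (E,hash)
  {BCD}: card=50000; try (B,hash)→3600, (B,merge)→13000, (C,hash)→27600, (B,nl)→101200, (C,merge)→402520, (C,nl)→502400; best=3600 via (B,hash)
  {BDE}: card=100000; try (D,merge)→9400, (D,hash)→9800, (E,hash)→27600, (D,nl)→200400, (E,merge)→402520, (E,nl)→502400; best=9400 via (D,merge)
  {BCDE}: card=200000; try (E,hash)→53800, (C,hash)→109600, (E,merge)→853720, (E,nl)→1003600, (C,merge)→1809520, (C,nl)→2009400; best=53800 via (E,hash)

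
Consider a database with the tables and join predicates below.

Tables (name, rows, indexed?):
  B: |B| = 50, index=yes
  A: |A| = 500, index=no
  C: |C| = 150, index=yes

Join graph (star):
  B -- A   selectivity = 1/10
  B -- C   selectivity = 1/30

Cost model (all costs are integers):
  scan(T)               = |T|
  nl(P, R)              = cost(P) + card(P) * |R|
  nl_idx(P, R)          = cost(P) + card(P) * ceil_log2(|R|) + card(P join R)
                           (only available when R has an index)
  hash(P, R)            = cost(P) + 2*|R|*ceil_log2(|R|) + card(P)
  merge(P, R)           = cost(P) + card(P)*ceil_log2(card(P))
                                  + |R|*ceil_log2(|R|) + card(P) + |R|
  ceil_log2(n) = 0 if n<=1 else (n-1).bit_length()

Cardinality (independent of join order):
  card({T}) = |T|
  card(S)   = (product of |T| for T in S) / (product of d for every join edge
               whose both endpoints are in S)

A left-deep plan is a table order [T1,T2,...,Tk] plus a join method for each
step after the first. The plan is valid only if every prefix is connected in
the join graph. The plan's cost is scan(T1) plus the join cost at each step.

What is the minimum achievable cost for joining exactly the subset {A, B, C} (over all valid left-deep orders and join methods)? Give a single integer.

6500

Selinger DP over subsets of {A,B,C}:
  {B}: scan cost=50, card=50
  {A}: scan cost=500, card=500
  {C}: scan cost=150, card=150
  {AB}: card=2500; try (B,hash)→1600, (A,merge)→5400, (B,merge)→5850, (B,nl_idx)→6000, (A,hash)→9100, (A,nl)→25050 …(+1); best=1600 via (B,hash)
  {BC}: card=250; try (C,nl_idx)→700, (B,hash)→900, (B,nl_idx)→1300, (C,merge)→1750, (B,merge)→1850, (C,hash)→2500 …(+2); best=700 via (C,nl_idx)
  {ABC}: card=12500; try (C,hash)→6500, (A,merge)→7950, (A,hash)→9950, (C,nl_idx)→34100, (C,merge)→35450, (A,nl)→125700 …(+1); best=6500 via (C,hash)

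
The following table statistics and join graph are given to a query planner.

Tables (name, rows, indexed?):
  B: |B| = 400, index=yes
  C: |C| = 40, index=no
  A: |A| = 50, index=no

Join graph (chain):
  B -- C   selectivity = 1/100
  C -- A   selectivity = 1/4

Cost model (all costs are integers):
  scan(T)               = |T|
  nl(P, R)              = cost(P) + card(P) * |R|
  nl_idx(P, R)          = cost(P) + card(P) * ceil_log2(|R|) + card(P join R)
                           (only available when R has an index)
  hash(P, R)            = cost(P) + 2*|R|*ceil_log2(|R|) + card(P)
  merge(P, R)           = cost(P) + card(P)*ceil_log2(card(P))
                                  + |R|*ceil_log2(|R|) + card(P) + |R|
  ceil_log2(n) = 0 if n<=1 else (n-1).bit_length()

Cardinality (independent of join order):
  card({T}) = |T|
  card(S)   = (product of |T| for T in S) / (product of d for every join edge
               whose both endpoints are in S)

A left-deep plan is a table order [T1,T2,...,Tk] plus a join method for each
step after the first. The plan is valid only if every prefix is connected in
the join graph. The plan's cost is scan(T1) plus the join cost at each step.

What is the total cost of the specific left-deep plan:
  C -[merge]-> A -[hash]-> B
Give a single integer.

8370

step 1: scan C: cost=40, card=40
step 2: join A via merge
    card(P join A) = 40*50/(4) = 500
    cost = 40 + 40*6 + 50*6 + 40 + 50 = 670
step 3: join B via hash
    card(P join B) = 500*400/(100) = 2000
    cost = 670 + 2*400*9 + 500 = 8370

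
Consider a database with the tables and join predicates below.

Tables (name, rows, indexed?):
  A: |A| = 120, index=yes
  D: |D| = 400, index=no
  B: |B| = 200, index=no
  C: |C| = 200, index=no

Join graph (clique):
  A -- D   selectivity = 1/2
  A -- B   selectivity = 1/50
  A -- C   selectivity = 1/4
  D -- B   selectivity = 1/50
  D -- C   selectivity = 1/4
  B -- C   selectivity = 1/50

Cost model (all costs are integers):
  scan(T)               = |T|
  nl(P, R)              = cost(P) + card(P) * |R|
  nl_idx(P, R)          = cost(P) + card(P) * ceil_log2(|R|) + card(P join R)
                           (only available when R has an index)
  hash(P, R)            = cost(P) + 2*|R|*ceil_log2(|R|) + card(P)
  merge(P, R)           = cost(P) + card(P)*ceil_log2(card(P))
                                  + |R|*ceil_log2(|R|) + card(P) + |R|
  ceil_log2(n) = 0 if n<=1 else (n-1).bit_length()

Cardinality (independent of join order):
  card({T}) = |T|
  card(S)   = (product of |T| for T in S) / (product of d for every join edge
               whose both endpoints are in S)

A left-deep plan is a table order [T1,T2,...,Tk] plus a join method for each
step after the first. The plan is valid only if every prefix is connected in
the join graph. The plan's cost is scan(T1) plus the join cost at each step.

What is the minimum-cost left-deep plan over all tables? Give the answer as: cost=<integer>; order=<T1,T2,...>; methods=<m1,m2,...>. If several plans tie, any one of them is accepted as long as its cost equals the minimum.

cost=12080; order=D,B,C,A; methods=hash,hash,hash

Selinger DP (subsets sized 1..n):
  {A}: scan cost=120, card=120
  {D}: scan cost=400, card=400
  {B}: scan cost=200, card=200
  {C}: scan cost=200, card=200
  {AD}: card=24000; try (A,hash)→2480, (D,merge)→5080, (A,merge)→5360, (D,hash)→7440, (A,nl_idx)→27200, (D,nl)→48120 …(+1); best=2480 via (A,hash)
  {AB}: card=480; try (A,hash)→2080, (A,nl_idx)→2080, (B,merge)→2880, (A,merge)→2960, (B,hash)→3440, (B,nl)→24120 …(+1); best=2080 via (A,hash)
  {AC}: card=6000; try (A,hash)→2080, (C,merge)→2880, (A,merge)→2960, (C,hash)→3440, (A,nl_idx)→7600, (C,nl)→24120 …(+1); best=2080 via (A,hash)
  {BD}: card=1600; try (B,hash)→4000, (D,merge)→6000, (B,merge)→6200, (D,hash)→7600, (D,nl)→80200, (B,nl)→80400; best=4000 via (B,hash)
  {CD}: card=20000; try (C,hash)→4000, (D,merge)→6000, (C,merge)→6200, (D,hash)→7600, (D,nl)→80200, (C,nl)→80400; best=4000 via (C,hash)
  {BC}: card=800; try (C,hash)→3600, (B,hash)→3600, (C,merge)→3800, (B,merge)→3800, (C,nl)→40200, (B,nl)→40200; best=3600 via (C,hash)
  {ABD}: card=1920; try (A,hash)→7280, (D,hash)→9760, (D,merge)→10880, (A,nl_idx)→17120, (A,merge)→24160, (B,hash)→29680 …(+4); best=7280 via (A,hash)
  {ACD}: card=300000; try (D,hash)→15280, (A,hash)→25680, (C,hash)→29680, (D,merge)→90080, (A,merge)→324960, (C,merge)→388280 …(+4); best=15280 via (D,hash)
  {ABC}: card=480; try (C,hash)→5760, (A,hash)→6080, (C,merge)→8680, (A,nl_idx)→9680, (B,hash)→11280, (A,merge)→13360 …(+4); best=5760 via (C,hash)
  {BCD}: card=1600; try (C,hash)→8800, (D,hash)→11600, (D,merge)→16400, (C,merge)→25000, (B,hash)→27200, (D,nl)→323600 …(+3); best=8800 via (C,hash)
  {ABCD}: card=480; try (A,hash)→12080, (C,hash)→12400, (D,hash)→13440, (D,merge)→14560, (A,nl_idx)→20480, (A,merge)→28960 …(+7); best=12080 via (A,hash)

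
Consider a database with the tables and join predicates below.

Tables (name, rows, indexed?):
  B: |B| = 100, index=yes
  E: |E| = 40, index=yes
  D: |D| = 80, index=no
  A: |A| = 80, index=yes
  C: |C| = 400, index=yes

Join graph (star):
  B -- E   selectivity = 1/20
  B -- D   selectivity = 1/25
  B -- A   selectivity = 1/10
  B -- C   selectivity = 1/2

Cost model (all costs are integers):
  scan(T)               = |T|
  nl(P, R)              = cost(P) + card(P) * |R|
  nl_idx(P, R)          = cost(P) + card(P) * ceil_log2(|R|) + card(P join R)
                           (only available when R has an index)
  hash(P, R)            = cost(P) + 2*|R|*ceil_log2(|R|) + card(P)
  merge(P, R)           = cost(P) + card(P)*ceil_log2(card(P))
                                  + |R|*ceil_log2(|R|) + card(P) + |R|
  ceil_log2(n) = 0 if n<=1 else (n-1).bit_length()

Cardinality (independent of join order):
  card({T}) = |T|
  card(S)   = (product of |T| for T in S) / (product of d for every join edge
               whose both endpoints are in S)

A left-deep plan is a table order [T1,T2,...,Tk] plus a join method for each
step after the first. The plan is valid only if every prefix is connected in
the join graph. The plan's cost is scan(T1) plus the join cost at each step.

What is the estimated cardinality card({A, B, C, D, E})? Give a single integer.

1024000

Tables in S: A(80), B(100), C(400), D(80), E(40)
Edges inside S: B-E(d=20), B-D(d=25), B-A(d=10), B-C(d=2)
numerator = 80 * 100 * 400 * 80 * 40 = 10240000000
denominator = 20 * 25 * 10 * 2 = 10000
card(S) = 10240000000 / 10000 = 1024000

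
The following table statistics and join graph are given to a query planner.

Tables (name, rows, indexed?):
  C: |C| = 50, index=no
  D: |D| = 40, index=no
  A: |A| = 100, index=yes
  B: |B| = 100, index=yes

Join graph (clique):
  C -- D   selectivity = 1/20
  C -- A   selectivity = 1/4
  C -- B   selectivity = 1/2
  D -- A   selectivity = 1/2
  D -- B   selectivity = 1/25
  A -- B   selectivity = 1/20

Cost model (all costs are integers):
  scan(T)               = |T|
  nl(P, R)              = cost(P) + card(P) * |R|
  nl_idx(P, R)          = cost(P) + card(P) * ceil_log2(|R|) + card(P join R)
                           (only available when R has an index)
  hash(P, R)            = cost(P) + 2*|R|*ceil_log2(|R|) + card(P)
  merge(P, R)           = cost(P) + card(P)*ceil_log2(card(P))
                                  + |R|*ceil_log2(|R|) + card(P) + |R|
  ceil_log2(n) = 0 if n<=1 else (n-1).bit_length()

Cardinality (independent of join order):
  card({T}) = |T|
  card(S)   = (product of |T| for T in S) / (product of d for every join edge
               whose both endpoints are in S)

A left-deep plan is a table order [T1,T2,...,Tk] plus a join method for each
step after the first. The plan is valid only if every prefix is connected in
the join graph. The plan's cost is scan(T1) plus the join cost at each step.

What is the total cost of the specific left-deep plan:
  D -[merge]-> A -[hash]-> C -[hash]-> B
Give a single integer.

step 1: scan D: cost=40, card=40
step 2: join A via merge
    card(P join A) = 40*100/(2) = 2000
    cost = 40 + 40*6 + 100*7 + 40 + 100 = 1120
step 3: join C via hash
    card(P join C) = 2000*50/(20*4) = 1250
    cost = 1120 + 2*50*6 + 2000 = 3720
step 4: join B via hash
    card(P join B) = 1250*100/(2*25*20) = 125
    cost = 3720 + 2*100*7 + 1250 = 6370

6370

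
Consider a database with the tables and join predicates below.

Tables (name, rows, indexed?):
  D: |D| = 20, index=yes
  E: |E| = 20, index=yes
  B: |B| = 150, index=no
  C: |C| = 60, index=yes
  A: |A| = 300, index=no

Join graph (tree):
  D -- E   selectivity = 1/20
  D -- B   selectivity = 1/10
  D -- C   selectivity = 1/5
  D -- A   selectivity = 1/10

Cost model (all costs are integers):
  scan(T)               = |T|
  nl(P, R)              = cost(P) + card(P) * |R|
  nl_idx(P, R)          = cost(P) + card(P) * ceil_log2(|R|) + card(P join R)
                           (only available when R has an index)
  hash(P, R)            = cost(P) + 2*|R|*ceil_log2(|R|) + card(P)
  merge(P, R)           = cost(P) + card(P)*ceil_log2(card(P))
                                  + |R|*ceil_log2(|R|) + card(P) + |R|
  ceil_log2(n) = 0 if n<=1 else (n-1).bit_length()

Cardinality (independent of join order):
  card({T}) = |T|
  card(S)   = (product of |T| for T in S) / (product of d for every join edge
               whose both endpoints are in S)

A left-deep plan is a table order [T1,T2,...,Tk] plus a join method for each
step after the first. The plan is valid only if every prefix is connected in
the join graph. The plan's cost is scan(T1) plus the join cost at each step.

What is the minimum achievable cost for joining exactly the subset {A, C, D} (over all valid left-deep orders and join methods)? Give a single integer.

2120

Selinger DP over subsets of {A,C,D}:
  {D}: scan cost=20, card=20
  {C}: scan cost=60, card=60
  {A}: scan cost=300, card=300
  {CD}: card=240; try (D,hash)→320, (C,nl_idx)→380, (C,merge)→560, (D,merge)→600, (D,nl_idx)→600, (C,hash)→760 …(+2); best=320 via (D,hash)
  {AD}: card=600; try (D,hash)→800, (D,nl_idx)→2400, (A,merge)→3140, (D,merge)→3420, (A,hash)→5440, (A,nl)→6020 …(+1); best=800 via (D,hash)
  {ACD}: card=7200; try (C,hash)→2120, (A,merge)→5480, (A,hash)→5960, (C,merge)→7820, (C,nl_idx)→11600, (C,nl)→36800 …(+1); best=2120 via (C,hash)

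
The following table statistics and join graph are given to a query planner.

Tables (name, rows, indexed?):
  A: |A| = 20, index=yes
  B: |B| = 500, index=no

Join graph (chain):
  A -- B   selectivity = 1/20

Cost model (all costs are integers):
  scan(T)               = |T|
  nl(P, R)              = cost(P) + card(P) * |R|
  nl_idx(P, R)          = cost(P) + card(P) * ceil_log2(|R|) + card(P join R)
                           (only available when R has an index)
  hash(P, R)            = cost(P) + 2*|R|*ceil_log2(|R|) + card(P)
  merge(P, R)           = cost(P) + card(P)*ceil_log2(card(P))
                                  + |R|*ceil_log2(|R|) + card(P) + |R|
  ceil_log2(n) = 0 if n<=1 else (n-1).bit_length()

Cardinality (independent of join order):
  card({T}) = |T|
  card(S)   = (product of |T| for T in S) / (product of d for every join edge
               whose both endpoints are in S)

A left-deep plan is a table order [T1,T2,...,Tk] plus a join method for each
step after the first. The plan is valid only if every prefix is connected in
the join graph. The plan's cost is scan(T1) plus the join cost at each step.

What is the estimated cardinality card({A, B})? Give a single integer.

Tables in S: A(20), B(500)
Edges inside S: A-B(d=20)
numerator = 20 * 500 = 10000
denominator = 20 = 20
card(S) = 10000 / 20 = 500

500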